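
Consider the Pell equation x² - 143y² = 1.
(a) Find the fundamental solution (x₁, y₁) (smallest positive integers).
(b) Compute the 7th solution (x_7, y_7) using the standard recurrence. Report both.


Step 1: Find the fundamental solution (x₁, y₁) of x² - 143y² = 1.
  Expand √143 as a continued fraction. a₀ = ⌊√143⌋ = 11; iterate m_{k+1} = d_k·a_k − m_k, d_{k+1} = (143 − m_{k+1}²)/d_k, a_{k+1} = ⌊(a₀ + m_{k+1})/d_{k+1}⌋ (starting m₀ = 0, d₀ = 1), with convergents p_k = a_k·p_{k-1} + p_{k-2}, q_k = a_k·q_{k-1} + q_{k-2} (p₋₁ = 1, q₋₁ = 0):
  k = 0: a₀ = 11; p₀/q₀ = 11/1; p₀² − 143·q₀² = 121 − 143 = -22.
  k = 1: m = 11, d = 22, a = ⌊(11 + 11)/22⌋ = 1; p/q = (1·11 + 1)/(1·1 + 0) = 12/1; p² − 143·q² = 144 − 143 = 1.
  The first convergent with p² − 143·q² = 1 gives the fundamental solution (x₁, y₁) = (12, 1).
Step 2: Apply the recurrence (x_{n+1}, y_{n+1}) = (x₁x_n + 143y₁y_n, x₁y_n + y₁x_n) repeatedly.
  From (x_1, y_1) = (12, 1): x_2 = 12·12 + 143·1·1 = 287; y_2 = 12·1 + 1·12 = 24.
  From (x_2, y_2) = (287, 24): x_3 = 12·287 + 143·1·24 = 6876; y_3 = 12·24 + 1·287 = 575.
  From (x_3, y_3) = (6876, 575): x_4 = 12·6876 + 143·1·575 = 164737; y_4 = 12·575 + 1·6876 = 13776.
  From (x_4, y_4) = (164737, 13776): x_5 = 12·164737 + 143·1·13776 = 3946812; y_5 = 12·13776 + 1·164737 = 330049.
  From (x_5, y_5) = (3946812, 330049): x_6 = 12·3946812 + 143·1·330049 = 94558751; y_6 = 12·330049 + 1·3946812 = 7907400.
  From (x_6, y_6) = (94558751, 7907400): x_7 = 12·94558751 + 143·1·7907400 = 2265463212; y_7 = 12·7907400 + 1·94558751 = 189447551.
Step 3: Verify x_7² - 143·y_7² = 5132323564925356944 - 5132323564925356943 = 1 (should be 1). ✓

(x_1, y_1) = (12, 1); (x_7, y_7) = (2265463212, 189447551).


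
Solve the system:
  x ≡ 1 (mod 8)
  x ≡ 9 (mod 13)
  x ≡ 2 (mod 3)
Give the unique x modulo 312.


Moduli 8, 13, 3 are pairwise coprime; by CRT there is a unique solution modulo M = 8 · 13 · 3 = 312.
Solve pairwise, accumulating the modulus:
  Start with x ≡ 1 (mod 8).
  Combine with x ≡ 9 (mod 13): since gcd(8, 13) = 1, we get a unique residue mod 104.
    Write x = 1 + 8·t and substitute into x ≡ 9 (mod 13): 8·t ≡ 9 − 1 = 8 (mod 13).
    The inverse of 8 mod 13 is 5 (since 8·5 = 40 = 3·13 + 1), so t ≡ 5·8 = 40 ≡ 1 (mod 13).
    Then x = 1 + 8·1 = 9, valid modulo lcm(8, 13) = 104: x ≡ 9 (mod 104).
  Combine with x ≡ 2 (mod 3): since gcd(104, 3) = 1, we get a unique residue mod 312.
    Write x = 9 + 104·t and substitute into x ≡ 2 (mod 3): 104·t ≡ 2 − 9 = -7 (mod 3).
    Reduce coefficients mod 3: 2·t ≡ 2 (mod 3).
    The inverse of 2 mod 3 is 2 (since 2·2 = 4 = 1·3 + 1), so t ≡ 2·2 = 4 ≡ 1 (mod 3).
    Then x = 9 + 104·1 = 113, valid modulo lcm(104, 3) = 312: x ≡ 113 (mod 312).
Verify: 113 mod 8 = 1 ✓, 113 mod 13 = 9 ✓, 113 mod 3 = 2 ✓.

x ≡ 113 (mod 312).


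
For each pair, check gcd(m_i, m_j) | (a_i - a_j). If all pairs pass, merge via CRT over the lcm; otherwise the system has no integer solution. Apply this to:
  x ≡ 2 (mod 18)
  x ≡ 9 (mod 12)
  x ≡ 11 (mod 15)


Moduli 18, 12, 15 are not pairwise coprime, so CRT works modulo lcm(m_i) when all pairwise compatibility conditions hold.
Pairwise compatibility: gcd(m_i, m_j) must divide a_i - a_j for every pair.
Merge one congruence at a time:
  Start: x ≡ 2 (mod 18).
  Combine with x ≡ 9 (mod 12): gcd(18, 12) = 6, and 9 - 2 = 7 is NOT divisible by 6.
    ⇒ system is inconsistent (no integer solution).

No solution (the system is inconsistent).


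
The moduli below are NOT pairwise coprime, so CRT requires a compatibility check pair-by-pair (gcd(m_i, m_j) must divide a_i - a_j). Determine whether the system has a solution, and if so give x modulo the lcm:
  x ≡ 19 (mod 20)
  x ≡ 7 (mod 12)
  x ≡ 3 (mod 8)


Moduli 20, 12, 8 are not pairwise coprime, so CRT works modulo lcm(m_i) when all pairwise compatibility conditions hold.
Pairwise compatibility: gcd(m_i, m_j) must divide a_i - a_j for every pair.
Merge one congruence at a time:
  Start: x ≡ 19 (mod 20).
  Combine with x ≡ 7 (mod 12): gcd(20, 12) = 4; 7 - 19 = -12, which IS divisible by 4, so compatible.
    Write x = 19 + 20·t and substitute into x ≡ 7 (mod 12): 20·t ≡ 7 − 19 = -12 (mod 12).
    Divide the congruence (and modulus) by g = 4: 5·t ≡ -3 (mod 3).
    Reduce coefficients mod 3: 2·t ≡ 0 (mod 3).
    The inverse of 2 mod 3 is 2 (since 2·2 = 4 = 1·3 + 1), so t ≡ 2·0 = 0 ≡ 0 (mod 3).
    Then x = 19 + 20·0 = 19, valid modulo lcm(20, 12) = 60: x ≡ 19 (mod 60).
  Combine with x ≡ 3 (mod 8): gcd(60, 8) = 4; 3 - 19 = -16, which IS divisible by 4, so compatible.
    Write x = 19 + 60·t and substitute into x ≡ 3 (mod 8): 60·t ≡ 3 − 19 = -16 (mod 8).
    Divide the congruence (and modulus) by g = 4: 15·t ≡ -4 (mod 2).
    Reduce coefficients mod 2: 1·t ≡ 0 (mod 2).
    So t ≡ 0 (mod 2).
    Then x = 19 + 60·0 = 19, valid modulo lcm(60, 8) = 120: x ≡ 19 (mod 120).
Verify: 19 mod 20 = 19, 19 mod 12 = 7, 19 mod 8 = 3.

x ≡ 19 (mod 120).


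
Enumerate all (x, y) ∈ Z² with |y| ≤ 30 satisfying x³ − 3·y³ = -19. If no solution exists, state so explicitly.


The equation is x³ - 3y³ = -19. For fixed y, x³ = 3·y³ − 19, so a solution requires the RHS to be a perfect cube.
Strategy: iterate y from -30 to 30, compute RHS = 3·y³ − 19, and check whether it is a (positive or negative) perfect cube.
Check small values of y:
  y = 0: RHS = -19 is not a perfect cube.
  y = 1: RHS = -16 is not a perfect cube.
  y = -1: RHS = -22 is not a perfect cube.
  y = 2: RHS = 5 is not a perfect cube.
  y = -2: RHS = -43 is not a perfect cube.
  y = 3: RHS = 62 is not a perfect cube.
  y = -3: RHS = -100 is not a perfect cube.
Continuing the search up to |y| = 30 finds no solutions either.
No (x, y) in the scanned range satisfies the equation.

No integer solutions with |y| ≤ 30.


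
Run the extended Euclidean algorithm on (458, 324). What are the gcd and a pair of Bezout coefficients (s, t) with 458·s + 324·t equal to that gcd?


Euclidean algorithm on (458, 324) — divide until remainder is 0:
  458 = 1 · 324 + 134
  324 = 2 · 134 + 56
  134 = 2 · 56 + 22
  56 = 2 · 22 + 12
  22 = 1 · 12 + 10
  12 = 1 · 10 + 2
  10 = 5 · 2 + 0
gcd(458, 324) = 2.
Track Bezout coefficients alongside the remainders: start with r₀ = 458 = a·1 + b·0 (s = 1, t = 0) and r₁ = 324 = a·0 + b·1 (s = 0, t = 1); each new remainder r_{k+1} = r_{k-1} − q_k·r_k inherits s_{k+1} = s_{k-1} − q_k·s_k, t_{k+1} = t_{k-1} − q_k·t_k, so r_k = a·s_k + b·t_k at every step:
  q = 1: r = 134, s = 1 − 1·0 = 1, t = 0 − 1·1 = -1  (check: 458·1 + 324·(-1) = 134)
  q = 2: r = 56, s = 0 − 2·1 = -2, t = 1 − 2·(-1) = 3  (check: 458·(-2) + 324·3 = 56)
  q = 2: r = 22, s = 1 − 2·(-2) = 5, t = -1 − 2·3 = -7  (check: 458·5 + 324·(-7) = 22)
  q = 2: r = 12, s = -2 − 2·5 = -12, t = 3 − 2·(-7) = 17  (check: 458·(-12) + 324·17 = 12)
  q = 1: r = 10, s = 5 − 1·(-12) = 17, t = -7 − 1·17 = -24  (check: 458·17 + 324·(-24) = 10)
  q = 1: r = 2, s = -12 − 1·17 = -29, t = 17 − 1·(-24) = 41  (check: 458·(-29) + 324·41 = 2)
The row with r = 2 (the gcd) gives the Bezout coefficients s = -29, t = 41.
Result: 458 · (-29) + 324 · (41) = 2.

gcd(458, 324) = 2; s = -29, t = 41 (check: 458·(-29) + 324·41 = 2).


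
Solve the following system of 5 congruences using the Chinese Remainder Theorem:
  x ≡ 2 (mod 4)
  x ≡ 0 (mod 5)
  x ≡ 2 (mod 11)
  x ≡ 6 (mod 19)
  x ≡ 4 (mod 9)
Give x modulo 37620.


Product of moduli M = 4 · 5 · 11 · 19 · 9 = 37620.
Merge one congruence at a time:
  Start: x ≡ 2 (mod 4).
  Combine with x ≡ 0 (mod 5); new modulus lcm = 20.
    Write x = 2 + 4·t and substitute into x ≡ 0 (mod 5): 4·t ≡ 0 − 2 = -2 (mod 5).
    Reduce coefficients mod 5: 4·t ≡ 3 (mod 5).
    The inverse of 4 mod 5 is 4 (since 4·4 = 16 = 3·5 + 1), so t ≡ 4·3 = 12 ≡ 2 (mod 5).
    Then x = 2 + 4·2 = 10, valid modulo lcm(4, 5) = 20: x ≡ 10 (mod 20).
  Combine with x ≡ 2 (mod 11); new modulus lcm = 220.
    Write x = 10 + 20·t and substitute into x ≡ 2 (mod 11): 20·t ≡ 2 − 10 = -8 (mod 11).
    Reduce coefficients mod 11: 9·t ≡ 3 (mod 11).
    The inverse of 9 mod 11 is 5 (since 9·5 = 45 = 4·11 + 1), so t ≡ 5·3 = 15 ≡ 4 (mod 11).
    Then x = 10 + 20·4 = 90, valid modulo lcm(20, 11) = 220: x ≡ 90 (mod 220).
  Combine with x ≡ 6 (mod 19); new modulus lcm = 4180.
    Write x = 90 + 220·t and substitute into x ≡ 6 (mod 19): 220·t ≡ 6 − 90 = -84 (mod 19).
    Reduce coefficients mod 19: 11·t ≡ 11 (mod 19).
    The inverse of 11 mod 19 is 7 (since 11·7 = 77 = 4·19 + 1), so t ≡ 7·11 = 77 ≡ 1 (mod 19).
    Then x = 90 + 220·1 = 310, valid modulo lcm(220, 19) = 4180: x ≡ 310 (mod 4180).
  Combine with x ≡ 4 (mod 9); new modulus lcm = 37620.
    Write x = 310 + 4180·t and substitute into x ≡ 4 (mod 9): 4180·t ≡ 4 − 310 = -306 (mod 9).
    Reduce coefficients mod 9: 4·t ≡ 0 (mod 9).
    The inverse of 4 mod 9 is 7 (since 4·7 = 28 = 3·9 + 1), so t ≡ 7·0 = 0 ≡ 0 (mod 9).
    Then x = 310 + 4180·0 = 310, valid modulo lcm(4180, 9) = 37620: x ≡ 310 (mod 37620).
Verify against each original: 310 mod 4 = 2, 310 mod 5 = 0, 310 mod 11 = 2, 310 mod 19 = 6, 310 mod 9 = 4.

x ≡ 310 (mod 37620).


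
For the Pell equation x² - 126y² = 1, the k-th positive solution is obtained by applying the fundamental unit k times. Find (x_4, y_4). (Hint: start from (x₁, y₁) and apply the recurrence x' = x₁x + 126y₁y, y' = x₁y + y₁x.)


Step 1: Find the fundamental solution (x₁, y₁) of x² - 126y² = 1.
  Expand √126 as a continued fraction. a₀ = ⌊√126⌋ = 11; iterate m_{k+1} = d_k·a_k − m_k, d_{k+1} = (126 − m_{k+1}²)/d_k, a_{k+1} = ⌊(a₀ + m_{k+1})/d_{k+1}⌋ (starting m₀ = 0, d₀ = 1), with convergents p_k = a_k·p_{k-1} + p_{k-2}, q_k = a_k·q_{k-1} + q_{k-2} (p₋₁ = 1, q₋₁ = 0):
  k = 0: a₀ = 11; p₀/q₀ = 11/1; p₀² − 126·q₀² = 121 − 126 = -5.
  k = 1: m = 11, d = 5, a = ⌊(11 + 11)/5⌋ = 4; p/q = (4·11 + 1)/(4·1 + 0) = 45/4; p² − 126·q² = 2025 − 2016 = 9.
  k = 2: m = 9, d = 9, a = ⌊(11 + 9)/9⌋ = 2; p/q = (2·45 + 11)/(2·4 + 1) = 101/9; p² − 126·q² = 10201 − 10206 = -5.
  k = 3: m = 9, d = 5, a = ⌊(11 + 9)/5⌋ = 4; p/q = (4·101 + 45)/(4·9 + 4) = 449/40; p² − 126·q² = 201601 − 201600 = 1.
  The first convergent with p² − 126·q² = 1 gives the fundamental solution (x₁, y₁) = (449, 40).
Step 2: Apply the recurrence (x_{n+1}, y_{n+1}) = (x₁x_n + 126y₁y_n, x₁y_n + y₁x_n) repeatedly.
  From (x_1, y_1) = (449, 40): x_2 = 449·449 + 126·40·40 = 403201; y_2 = 449·40 + 40·449 = 35920.
  From (x_2, y_2) = (403201, 35920): x_3 = 449·403201 + 126·40·35920 = 362074049; y_3 = 449·35920 + 40·403201 = 32256120.
  From (x_3, y_3) = (362074049, 32256120): x_4 = 449·362074049 + 126·40·32256120 = 325142092801; y_4 = 449·32256120 + 40·362074049 = 28965959840.
Step 3: Verify x_4² - 126·y_4² = 105717380511014096025601 - 105717380511014096025600 = 1 (should be 1). ✓

(x_1, y_1) = (449, 40); (x_4, y_4) = (325142092801, 28965959840).


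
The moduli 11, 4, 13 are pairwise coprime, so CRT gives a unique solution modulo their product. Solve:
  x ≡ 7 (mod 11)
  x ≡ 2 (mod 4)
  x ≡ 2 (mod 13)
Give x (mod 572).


Moduli 11, 4, 13 are pairwise coprime; by CRT there is a unique solution modulo M = 11 · 4 · 13 = 572.
Solve pairwise, accumulating the modulus:
  Start with x ≡ 7 (mod 11).
  Combine with x ≡ 2 (mod 4): since gcd(11, 4) = 1, we get a unique residue mod 44.
    Write x = 7 + 11·t and substitute into x ≡ 2 (mod 4): 11·t ≡ 2 − 7 = -5 (mod 4).
    Reduce coefficients mod 4: 3·t ≡ 3 (mod 4).
    The inverse of 3 mod 4 is 3 (since 3·3 = 9 = 2·4 + 1), so t ≡ 3·3 = 9 ≡ 1 (mod 4).
    Then x = 7 + 11·1 = 18, valid modulo lcm(11, 4) = 44: x ≡ 18 (mod 44).
  Combine with x ≡ 2 (mod 13): since gcd(44, 13) = 1, we get a unique residue mod 572.
    Write x = 18 + 44·t and substitute into x ≡ 2 (mod 13): 44·t ≡ 2 − 18 = -16 (mod 13).
    Reduce coefficients mod 13: 5·t ≡ 10 (mod 13).
    The inverse of 5 mod 13 is 8 (since 5·8 = 40 = 3·13 + 1), so t ≡ 8·10 = 80 ≡ 2 (mod 13).
    Then x = 18 + 44·2 = 106, valid modulo lcm(44, 13) = 572: x ≡ 106 (mod 572).
Verify: 106 mod 11 = 7 ✓, 106 mod 4 = 2 ✓, 106 mod 13 = 2 ✓.

x ≡ 106 (mod 572).


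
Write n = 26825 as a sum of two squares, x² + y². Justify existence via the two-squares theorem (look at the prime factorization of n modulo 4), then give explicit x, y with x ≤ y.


Step 1: Factor n = 26825 = 5^2 · 29 · 37.
Step 2: Check the mod-4 condition on each prime factor: 5 ≡ 1 (mod 4), exponent 2; 29 ≡ 1 (mod 4), exponent 1; 37 ≡ 1 (mod 4), exponent 1.
All primes ≡ 3 (mod 4) appear to even exponent (or don't appear), so by the two-squares theorem n IS expressible as a sum of two squares.
Step 3: Build a representation. Group n = k² · m with k = 5 and m = 29 · 37 = 1073 (a product of primes ≡ 1 (mod 4)); a representation of m scales to one of n via (k·x)² + (k·y)² = k²(x² + y²). Each prime p ≡ 1 (mod 4) is itself a sum of two squares; find a² by testing p − a² for a perfect square:
  29: 29 − 1² = 28, 29 − 2² = 25 = 5² ⇒ 29 = 2² + 5².
  37: 37 − 1² = 36 = 6² ⇒ 37 = 1² + 6².
  Combine using the Brahmagupta–Fibonacci identity (a² + b²)(c² + d²) = (ac − bd)² + (ad + bc)² = (ac + bd)² + (ad − bc)²:
  29 · 37 = 1073: from (2² + 5²)(1² + 6²), take (2·1 − 5·6, 2·6 + 5·1) = (2 − 30, 12 + 5) = (-28, 17); dropping signs (only squares matter) gives (28, 17); check 28² + 17² = 784 + 289 = 1073 ✓.
  Scale by k = 5: (5·28, 5·17) = (140, 85).
Step 4: Order so x ≤ y and verify: 85² + 140² = 7225 + 19600 = 26825 = n. ✓

n = 26825 = 85² + 140² (one valid representation with x ≤ y).


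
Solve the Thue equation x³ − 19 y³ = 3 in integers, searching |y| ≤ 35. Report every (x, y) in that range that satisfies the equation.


The equation is x³ - 19y³ = 3. For fixed y, x³ = 19·y³ + 3, so a solution requires the RHS to be a perfect cube.
Strategy: iterate y from -35 to 35, compute RHS = 19·y³ + 3, and check whether it is a (positive or negative) perfect cube.
Check small values of y:
  y = 0: RHS = 3 is not a perfect cube.
  y = 1: RHS = 22 is not a perfect cube.
  y = -1: RHS = -16 is not a perfect cube.
  y = 2: RHS = 155 is not a perfect cube.
  y = -2: RHS = -149 is not a perfect cube.
  y = 3: RHS = 516 is not a perfect cube.
  y = -3: RHS = -510 is not a perfect cube.
Continuing the search up to |y| = 35 finds no solutions either.
No (x, y) in the scanned range satisfies the equation.

No integer solutions with |y| ≤ 35.


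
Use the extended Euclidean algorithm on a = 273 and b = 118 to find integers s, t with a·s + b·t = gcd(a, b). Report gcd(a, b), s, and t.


Euclidean algorithm on (273, 118) — divide until remainder is 0:
  273 = 2 · 118 + 37
  118 = 3 · 37 + 7
  37 = 5 · 7 + 2
  7 = 3 · 2 + 1
  2 = 2 · 1 + 0
gcd(273, 118) = 1.
Track Bezout coefficients alongside the remainders: start with r₀ = 273 = a·1 + b·0 (s = 1, t = 0) and r₁ = 118 = a·0 + b·1 (s = 0, t = 1); each new remainder r_{k+1} = r_{k-1} − q_k·r_k inherits s_{k+1} = s_{k-1} − q_k·s_k, t_{k+1} = t_{k-1} − q_k·t_k, so r_k = a·s_k + b·t_k at every step:
  q = 2: r = 37, s = 1 − 2·0 = 1, t = 0 − 2·1 = -2  (check: 273·1 + 118·(-2) = 37)
  q = 3: r = 7, s = 0 − 3·1 = -3, t = 1 − 3·(-2) = 7  (check: 273·(-3) + 118·7 = 7)
  q = 5: r = 2, s = 1 − 5·(-3) = 16, t = -2 − 5·7 = -37  (check: 273·16 + 118·(-37) = 2)
  q = 3: r = 1, s = -3 − 3·16 = -51, t = 7 − 3·(-37) = 118  (check: 273·(-51) + 118·118 = 1)
The row with r = 1 (the gcd) gives the Bezout coefficients s = -51, t = 118.
Result: 273 · (-51) + 118 · (118) = 1.

gcd(273, 118) = 1; s = -51, t = 118 (check: 273·(-51) + 118·118 = 1).


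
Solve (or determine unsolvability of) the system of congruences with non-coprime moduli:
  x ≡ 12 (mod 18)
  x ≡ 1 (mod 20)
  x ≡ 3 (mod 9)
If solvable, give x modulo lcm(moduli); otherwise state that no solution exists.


Moduli 18, 20, 9 are not pairwise coprime, so CRT works modulo lcm(m_i) when all pairwise compatibility conditions hold.
Pairwise compatibility: gcd(m_i, m_j) must divide a_i - a_j for every pair.
Merge one congruence at a time:
  Start: x ≡ 12 (mod 18).
  Combine with x ≡ 1 (mod 20): gcd(18, 20) = 2, and 1 - 12 = -11 is NOT divisible by 2.
    ⇒ system is inconsistent (no integer solution).

No solution (the system is inconsistent).


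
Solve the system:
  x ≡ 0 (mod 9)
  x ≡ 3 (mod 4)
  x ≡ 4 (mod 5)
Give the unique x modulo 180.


Moduli 9, 4, 5 are pairwise coprime; by CRT there is a unique solution modulo M = 9 · 4 · 5 = 180.
Solve pairwise, accumulating the modulus:
  Start with x ≡ 0 (mod 9).
  Combine with x ≡ 3 (mod 4): since gcd(9, 4) = 1, we get a unique residue mod 36.
    Write x = 0 + 9·t and substitute into x ≡ 3 (mod 4): 9·t ≡ 3 − 0 = 3 (mod 4).
    Reduce coefficients mod 4: 1·t ≡ 3 (mod 4).
    So t ≡ 3 (mod 4).
    Then x = 0 + 9·3 = 27, valid modulo lcm(9, 4) = 36: x ≡ 27 (mod 36).
  Combine with x ≡ 4 (mod 5): since gcd(36, 5) = 1, we get a unique residue mod 180.
    Write x = 27 + 36·t and substitute into x ≡ 4 (mod 5): 36·t ≡ 4 − 27 = -23 (mod 5).
    Reduce coefficients mod 5: 1·t ≡ 2 (mod 5).
    So t ≡ 2 (mod 5).
    Then x = 27 + 36·2 = 99, valid modulo lcm(36, 5) = 180: x ≡ 99 (mod 180).
Verify: 99 mod 9 = 0 ✓, 99 mod 4 = 3 ✓, 99 mod 5 = 4 ✓.

x ≡ 99 (mod 180).


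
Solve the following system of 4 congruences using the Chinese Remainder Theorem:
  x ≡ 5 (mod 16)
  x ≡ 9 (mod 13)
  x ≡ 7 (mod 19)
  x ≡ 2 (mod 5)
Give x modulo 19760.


Product of moduli M = 16 · 13 · 19 · 5 = 19760.
Merge one congruence at a time:
  Start: x ≡ 5 (mod 16).
  Combine with x ≡ 9 (mod 13); new modulus lcm = 208.
    Write x = 5 + 16·t and substitute into x ≡ 9 (mod 13): 16·t ≡ 9 − 5 = 4 (mod 13).
    Reduce coefficients mod 13: 3·t ≡ 4 (mod 13).
    The inverse of 3 mod 13 is 9 (since 3·9 = 27 = 2·13 + 1), so t ≡ 9·4 = 36 ≡ 10 (mod 13).
    Then x = 5 + 16·10 = 165, valid modulo lcm(16, 13) = 208: x ≡ 165 (mod 208).
  Combine with x ≡ 7 (mod 19); new modulus lcm = 3952.
    Write x = 165 + 208·t and substitute into x ≡ 7 (mod 19): 208·t ≡ 7 − 165 = -158 (mod 19).
    Reduce coefficients mod 19: 18·t ≡ 13 (mod 19).
    The inverse of 18 mod 19 is 18 (since 18·18 = 324 = 17·19 + 1), so t ≡ 18·13 = 234 ≡ 6 (mod 19).
    Then x = 165 + 208·6 = 1413, valid modulo lcm(208, 19) = 3952: x ≡ 1413 (mod 3952).
  Combine with x ≡ 2 (mod 5); new modulus lcm = 19760.
    Write x = 1413 + 3952·t and substitute into x ≡ 2 (mod 5): 3952·t ≡ 2 − 1413 = -1411 (mod 5).
    Reduce coefficients mod 5: 2·t ≡ 4 (mod 5).
    The inverse of 2 mod 5 is 3 (since 2·3 = 6 = 1·5 + 1), so t ≡ 3·4 = 12 ≡ 2 (mod 5).
    Then x = 1413 + 3952·2 = 9317, valid modulo lcm(3952, 5) = 19760: x ≡ 9317 (mod 19760).
Verify against each original: 9317 mod 16 = 5, 9317 mod 13 = 9, 9317 mod 19 = 7, 9317 mod 5 = 2.

x ≡ 9317 (mod 19760).


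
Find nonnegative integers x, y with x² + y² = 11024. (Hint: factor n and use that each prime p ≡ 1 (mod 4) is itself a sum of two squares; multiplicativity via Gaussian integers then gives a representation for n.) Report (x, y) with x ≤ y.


Step 1: Factor n = 11024 = 2^4 · 13 · 53.
Step 2: Check the mod-4 condition on each prime factor: 2 = 2 (special); 13 ≡ 1 (mod 4), exponent 1; 53 ≡ 1 (mod 4), exponent 1.
All primes ≡ 3 (mod 4) appear to even exponent (or don't appear), so by the two-squares theorem n IS expressible as a sum of two squares.
Step 3: Build a representation. Group n = k² · m with k = 4 and m = 13 · 53 = 689 (a product of primes ≡ 1 (mod 4)); a representation of m scales to one of n via (k·x)² + (k·y)² = k²(x² + y²). Each prime p ≡ 1 (mod 4) is itself a sum of two squares; find a² by testing p − a² for a perfect square:
  13: 13 − 1² = 12, 13 − 2² = 9 = 3² ⇒ 13 = 2² + 3².
  53: 53 − 1² = 52, 53 − 2² = 49 = 7² ⇒ 53 = 2² + 7².
  Combine using the Brahmagupta–Fibonacci identity (a² + b²)(c² + d²) = (ac − bd)² + (ad + bc)² = (ac + bd)² + (ad − bc)²:
  13 · 53 = 689: from (2² + 3²)(2² + 7²), take (2·2 − 3·7, 2·7 + 3·2) = (4 − 21, 14 + 6) = (-17, 20); dropping signs (only squares matter) gives (17, 20); check 17² + 20² = 289 + 400 = 689 ✓.
  Scale by k = 4: (4·17, 4·20) = (68, 80).
Step 4: Order so x ≤ y and verify: 68² + 80² = 4624 + 6400 = 11024 = n. ✓

n = 11024 = 68² + 80² (one valid representation with x ≤ y).


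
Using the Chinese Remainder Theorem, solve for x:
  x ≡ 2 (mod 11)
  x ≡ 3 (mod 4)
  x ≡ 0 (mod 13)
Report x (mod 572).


Moduli 11, 4, 13 are pairwise coprime; by CRT there is a unique solution modulo M = 11 · 4 · 13 = 572.
Solve pairwise, accumulating the modulus:
  Start with x ≡ 2 (mod 11).
  Combine with x ≡ 3 (mod 4): since gcd(11, 4) = 1, we get a unique residue mod 44.
    Write x = 2 + 11·t and substitute into x ≡ 3 (mod 4): 11·t ≡ 3 − 2 = 1 (mod 4).
    Reduce coefficients mod 4: 3·t ≡ 1 (mod 4).
    The inverse of 3 mod 4 is 3 (since 3·3 = 9 = 2·4 + 1), so t ≡ 3·1 = 3 ≡ 3 (mod 4).
    Then x = 2 + 11·3 = 35, valid modulo lcm(11, 4) = 44: x ≡ 35 (mod 44).
  Combine with x ≡ 0 (mod 13): since gcd(44, 13) = 1, we get a unique residue mod 572.
    Write x = 35 + 44·t and substitute into x ≡ 0 (mod 13): 44·t ≡ 0 − 35 = -35 (mod 13).
    Reduce coefficients mod 13: 5·t ≡ 4 (mod 13).
    The inverse of 5 mod 13 is 8 (since 5·8 = 40 = 3·13 + 1), so t ≡ 8·4 = 32 ≡ 6 (mod 13).
    Then x = 35 + 44·6 = 299, valid modulo lcm(44, 13) = 572: x ≡ 299 (mod 572).
Verify: 299 mod 11 = 2 ✓, 299 mod 4 = 3 ✓, 299 mod 13 = 0 ✓.

x ≡ 299 (mod 572).


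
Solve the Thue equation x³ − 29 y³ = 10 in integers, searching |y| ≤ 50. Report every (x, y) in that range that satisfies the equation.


The equation is x³ - 29y³ = 10. For fixed y, x³ = 29·y³ + 10, so a solution requires the RHS to be a perfect cube.
Strategy: iterate y from -50 to 50, compute RHS = 29·y³ + 10, and check whether it is a (positive or negative) perfect cube.
Check small values of y:
  y = 0: RHS = 10 is not a perfect cube.
  y = 1: RHS = 39 is not a perfect cube.
  y = -1: RHS = -19 is not a perfect cube.
  y = 2: RHS = 242 is not a perfect cube.
  y = -2: RHS = -222 is not a perfect cube.
  y = 3: RHS = 793 is not a perfect cube.
  y = -3: RHS = -773 is not a perfect cube.
Continuing the search up to |y| = 50 finds no solutions either.
No (x, y) in the scanned range satisfies the equation.

No integer solutions with |y| ≤ 50.


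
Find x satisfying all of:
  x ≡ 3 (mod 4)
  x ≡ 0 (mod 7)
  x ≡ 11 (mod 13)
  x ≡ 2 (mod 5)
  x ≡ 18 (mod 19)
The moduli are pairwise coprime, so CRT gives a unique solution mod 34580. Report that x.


Product of moduli M = 4 · 7 · 13 · 5 · 19 = 34580.
Merge one congruence at a time:
  Start: x ≡ 3 (mod 4).
  Combine with x ≡ 0 (mod 7); new modulus lcm = 28.
    Write x = 3 + 4·t and substitute into x ≡ 0 (mod 7): 4·t ≡ 0 − 3 = -3 (mod 7).
    Reduce coefficients mod 7: 4·t ≡ 4 (mod 7).
    The inverse of 4 mod 7 is 2 (since 4·2 = 8 = 1·7 + 1), so t ≡ 2·4 = 8 ≡ 1 (mod 7).
    Then x = 3 + 4·1 = 7, valid modulo lcm(4, 7) = 28: x ≡ 7 (mod 28).
  Combine with x ≡ 11 (mod 13); new modulus lcm = 364.
    Write x = 7 + 28·t and substitute into x ≡ 11 (mod 13): 28·t ≡ 11 − 7 = 4 (mod 13).
    Reduce coefficients mod 13: 2·t ≡ 4 (mod 13).
    The inverse of 2 mod 13 is 7 (since 2·7 = 14 = 1·13 + 1), so t ≡ 7·4 = 28 ≡ 2 (mod 13).
    Then x = 7 + 28·2 = 63, valid modulo lcm(28, 13) = 364: x ≡ 63 (mod 364).
  Combine with x ≡ 2 (mod 5); new modulus lcm = 1820.
    Write x = 63 + 364·t and substitute into x ≡ 2 (mod 5): 364·t ≡ 2 − 63 = -61 (mod 5).
    Reduce coefficients mod 5: 4·t ≡ 4 (mod 5).
    The inverse of 4 mod 5 is 4 (since 4·4 = 16 = 3·5 + 1), so t ≡ 4·4 = 16 ≡ 1 (mod 5).
    Then x = 63 + 364·1 = 427, valid modulo lcm(364, 5) = 1820: x ≡ 427 (mod 1820).
  Combine with x ≡ 18 (mod 19); new modulus lcm = 34580.
    Write x = 427 + 1820·t and substitute into x ≡ 18 (mod 19): 1820·t ≡ 18 − 427 = -409 (mod 19).
    Reduce coefficients mod 19: 15·t ≡ 9 (mod 19).
    The inverse of 15 mod 19 is 14 (since 15·14 = 210 = 11·19 + 1), so t ≡ 14·9 = 126 ≡ 12 (mod 19).
    Then x = 427 + 1820·12 = 22267, valid modulo lcm(1820, 19) = 34580: x ≡ 22267 (mod 34580).
Verify against each original: 22267 mod 4 = 3, 22267 mod 7 = 0, 22267 mod 13 = 11, 22267 mod 5 = 2, 22267 mod 19 = 18.

x ≡ 22267 (mod 34580).


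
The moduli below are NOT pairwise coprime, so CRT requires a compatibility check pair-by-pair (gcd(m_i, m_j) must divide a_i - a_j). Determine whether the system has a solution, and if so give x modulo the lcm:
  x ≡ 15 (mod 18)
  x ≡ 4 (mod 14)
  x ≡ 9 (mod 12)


Moduli 18, 14, 12 are not pairwise coprime, so CRT works modulo lcm(m_i) when all pairwise compatibility conditions hold.
Pairwise compatibility: gcd(m_i, m_j) must divide a_i - a_j for every pair.
Merge one congruence at a time:
  Start: x ≡ 15 (mod 18).
  Combine with x ≡ 4 (mod 14): gcd(18, 14) = 2, and 4 - 15 = -11 is NOT divisible by 2.
    ⇒ system is inconsistent (no integer solution).

No solution (the system is inconsistent).


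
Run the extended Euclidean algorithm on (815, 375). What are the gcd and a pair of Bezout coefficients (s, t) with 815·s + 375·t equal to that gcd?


Euclidean algorithm on (815, 375) — divide until remainder is 0:
  815 = 2 · 375 + 65
  375 = 5 · 65 + 50
  65 = 1 · 50 + 15
  50 = 3 · 15 + 5
  15 = 3 · 5 + 0
gcd(815, 375) = 5.
Track Bezout coefficients alongside the remainders: start with r₀ = 815 = a·1 + b·0 (s = 1, t = 0) and r₁ = 375 = a·0 + b·1 (s = 0, t = 1); each new remainder r_{k+1} = r_{k-1} − q_k·r_k inherits s_{k+1} = s_{k-1} − q_k·s_k, t_{k+1} = t_{k-1} − q_k·t_k, so r_k = a·s_k + b·t_k at every step:
  q = 2: r = 65, s = 1 − 2·0 = 1, t = 0 − 2·1 = -2  (check: 815·1 + 375·(-2) = 65)
  q = 5: r = 50, s = 0 − 5·1 = -5, t = 1 − 5·(-2) = 11  (check: 815·(-5) + 375·11 = 50)
  q = 1: r = 15, s = 1 − 1·(-5) = 6, t = -2 − 1·11 = -13  (check: 815·6 + 375·(-13) = 15)
  q = 3: r = 5, s = -5 − 3·6 = -23, t = 11 − 3·(-13) = 50  (check: 815·(-23) + 375·50 = 5)
The row with r = 5 (the gcd) gives the Bezout coefficients s = -23, t = 50.
Result: 815 · (-23) + 375 · (50) = 5.

gcd(815, 375) = 5; s = -23, t = 50 (check: 815·(-23) + 375·50 = 5).


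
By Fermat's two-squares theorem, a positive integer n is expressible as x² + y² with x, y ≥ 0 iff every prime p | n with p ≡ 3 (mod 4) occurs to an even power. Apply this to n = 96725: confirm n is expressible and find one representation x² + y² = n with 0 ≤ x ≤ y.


Step 1: Factor n = 96725 = 5^2 · 53 · 73.
Step 2: Check the mod-4 condition on each prime factor: 5 ≡ 1 (mod 4), exponent 2; 53 ≡ 1 (mod 4), exponent 1; 73 ≡ 1 (mod 4), exponent 1.
All primes ≡ 3 (mod 4) appear to even exponent (or don't appear), so by the two-squares theorem n IS expressible as a sum of two squares.
Step 3: Build a representation. Group n = k² · m with k = 5 and m = 53 · 73 = 3869 (a product of primes ≡ 1 (mod 4)); a representation of m scales to one of n via (k·x)² + (k·y)² = k²(x² + y²). Each prime p ≡ 1 (mod 4) is itself a sum of two squares; find a² by testing p − a² for a perfect square:
  53: 53 − 1² = 52, 53 − 2² = 49 = 7² ⇒ 53 = 2² + 7².
  73: 73 − 1² = 72, 73 − 2² = 69, 73 − 3² = 64 = 8² ⇒ 73 = 3² + 8².
  Combine using the Brahmagupta–Fibonacci identity (a² + b²)(c² + d²) = (ac − bd)² + (ad + bc)² = (ac + bd)² + (ad − bc)²:
  53 · 73 = 3869: from (2² + 7²)(3² + 8²), take (2·3 − 7·8, 2·8 + 7·3) = (6 − 56, 16 + 21) = (-50, 37); dropping signs (only squares matter) gives (50, 37); check 50² + 37² = 2500 + 1369 = 3869 ✓.
  Scale by k = 5: (5·50, 5·37) = (250, 185).
Step 4: Order so x ≤ y and verify: 185² + 250² = 34225 + 62500 = 96725 = n. ✓

n = 96725 = 185² + 250² (one valid representation with x ≤ y).


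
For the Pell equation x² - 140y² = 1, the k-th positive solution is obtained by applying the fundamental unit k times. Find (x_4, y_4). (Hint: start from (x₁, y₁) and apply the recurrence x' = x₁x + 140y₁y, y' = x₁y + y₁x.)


Step 1: Find the fundamental solution (x₁, y₁) of x² - 140y² = 1.
  Expand √140 as a continued fraction. a₀ = ⌊√140⌋ = 11; iterate m_{k+1} = d_k·a_k − m_k, d_{k+1} = (140 − m_{k+1}²)/d_k, a_{k+1} = ⌊(a₀ + m_{k+1})/d_{k+1}⌋ (starting m₀ = 0, d₀ = 1), with convergents p_k = a_k·p_{k-1} + p_{k-2}, q_k = a_k·q_{k-1} + q_{k-2} (p₋₁ = 1, q₋₁ = 0):
  k = 0: a₀ = 11; p₀/q₀ = 11/1; p₀² − 140·q₀² = 121 − 140 = -19.
  k = 1: m = 11, d = 19, a = ⌊(11 + 11)/19⌋ = 1; p/q = (1·11 + 1)/(1·1 + 0) = 12/1; p² − 140·q² = 144 − 140 = 4.
  k = 2: m = 8, d = 4, a = ⌊(11 + 8)/4⌋ = 4; p/q = (4·12 + 11)/(4·1 + 1) = 59/5; p² − 140·q² = 3481 − 3500 = -19.
  k = 3: m = 8, d = 19, a = ⌊(11 + 8)/19⌋ = 1; p/q = (1·59 + 12)/(1·5 + 1) = 71/6; p² − 140·q² = 5041 − 5040 = 1.
  The first convergent with p² − 140·q² = 1 gives the fundamental solution (x₁, y₁) = (71, 6).
Step 2: Apply the recurrence (x_{n+1}, y_{n+1}) = (x₁x_n + 140y₁y_n, x₁y_n + y₁x_n) repeatedly.
  From (x_1, y_1) = (71, 6): x_2 = 71·71 + 140·6·6 = 10081; y_2 = 71·6 + 6·71 = 852.
  From (x_2, y_2) = (10081, 852): x_3 = 71·10081 + 140·6·852 = 1431431; y_3 = 71·852 + 6·10081 = 120978.
  From (x_3, y_3) = (1431431, 120978): x_4 = 71·1431431 + 140·6·120978 = 203253121; y_4 = 71·120978 + 6·1431431 = 17178024.
Step 3: Verify x_4² - 140·y_4² = 41311831196240641 - 41311831196240640 = 1 (should be 1). ✓

(x_1, y_1) = (71, 6); (x_4, y_4) = (203253121, 17178024).


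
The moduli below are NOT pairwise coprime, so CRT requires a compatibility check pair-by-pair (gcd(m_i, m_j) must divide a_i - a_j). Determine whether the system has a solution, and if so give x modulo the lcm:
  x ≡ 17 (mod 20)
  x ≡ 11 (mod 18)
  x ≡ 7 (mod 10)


Moduli 20, 18, 10 are not pairwise coprime, so CRT works modulo lcm(m_i) when all pairwise compatibility conditions hold.
Pairwise compatibility: gcd(m_i, m_j) must divide a_i - a_j for every pair.
Merge one congruence at a time:
  Start: x ≡ 17 (mod 20).
  Combine with x ≡ 11 (mod 18): gcd(20, 18) = 2; 11 - 17 = -6, which IS divisible by 2, so compatible.
    Write x = 17 + 20·t and substitute into x ≡ 11 (mod 18): 20·t ≡ 11 − 17 = -6 (mod 18).
    Divide the congruence (and modulus) by g = 2: 10·t ≡ -3 (mod 9).
    Reduce coefficients mod 9: 1·t ≡ 6 (mod 9).
    So t ≡ 6 (mod 9).
    Then x = 17 + 20·6 = 137, valid modulo lcm(20, 18) = 180: x ≡ 137 (mod 180).
  Combine with x ≡ 7 (mod 10): gcd(180, 10) = 10; 7 - 137 = -130, which IS divisible by 10, so compatible.
    Write x = 137 + 180·t and substitute into x ≡ 7 (mod 10): 180·t ≡ 7 − 137 = -130 (mod 10).
    Divide the congruence (and modulus) by g = 10: 18·t ≡ -13 (mod 1).
    Modulo 1 every t works; take t = 0.
    Then x = 137 + 180·0 = 137, valid modulo lcm(180, 10) = 180: x ≡ 137 (mod 180).
Verify: 137 mod 20 = 17, 137 mod 18 = 11, 137 mod 10 = 7.

x ≡ 137 (mod 180).


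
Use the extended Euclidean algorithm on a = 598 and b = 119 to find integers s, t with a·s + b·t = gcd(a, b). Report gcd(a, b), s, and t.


Euclidean algorithm on (598, 119) — divide until remainder is 0:
  598 = 5 · 119 + 3
  119 = 39 · 3 + 2
  3 = 1 · 2 + 1
  2 = 2 · 1 + 0
gcd(598, 119) = 1.
Track Bezout coefficients alongside the remainders: start with r₀ = 598 = a·1 + b·0 (s = 1, t = 0) and r₁ = 119 = a·0 + b·1 (s = 0, t = 1); each new remainder r_{k+1} = r_{k-1} − q_k·r_k inherits s_{k+1} = s_{k-1} − q_k·s_k, t_{k+1} = t_{k-1} − q_k·t_k, so r_k = a·s_k + b·t_k at every step:
  q = 5: r = 3, s = 1 − 5·0 = 1, t = 0 − 5·1 = -5  (check: 598·1 + 119·(-5) = 3)
  q = 39: r = 2, s = 0 − 39·1 = -39, t = 1 − 39·(-5) = 196  (check: 598·(-39) + 119·196 = 2)
  q = 1: r = 1, s = 1 − 1·(-39) = 40, t = -5 − 1·196 = -201  (check: 598·40 + 119·(-201) = 1)
The row with r = 1 (the gcd) gives the Bezout coefficients s = 40, t = -201.
Result: 598 · (40) + 119 · (-201) = 1.

gcd(598, 119) = 1; s = 40, t = -201 (check: 598·40 + 119·(-201) = 1).


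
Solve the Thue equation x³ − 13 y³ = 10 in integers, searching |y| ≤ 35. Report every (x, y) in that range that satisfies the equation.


The equation is x³ - 13y³ = 10. For fixed y, x³ = 13·y³ + 10, so a solution requires the RHS to be a perfect cube.
Strategy: iterate y from -35 to 35, compute RHS = 13·y³ + 10, and check whether it is a (positive or negative) perfect cube.
Check small values of y:
  y = 0: RHS = 10 is not a perfect cube.
  y = 1: RHS = 23 is not a perfect cube.
  y = -1: RHS = -3 is not a perfect cube.
  y = 2: RHS = 114 is not a perfect cube.
  y = -2: RHS = -94 is not a perfect cube.
  y = 3: RHS = 361 is not a perfect cube.
  y = -3: RHS = -341 is not a perfect cube.
Continuing the search up to |y| = 35 finds no solutions either.
No (x, y) in the scanned range satisfies the equation.

No integer solutions with |y| ≤ 35.


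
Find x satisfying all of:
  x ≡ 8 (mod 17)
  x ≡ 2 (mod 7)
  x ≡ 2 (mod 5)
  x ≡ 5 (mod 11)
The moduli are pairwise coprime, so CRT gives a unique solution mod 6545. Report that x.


Product of moduli M = 17 · 7 · 5 · 11 = 6545.
Merge one congruence at a time:
  Start: x ≡ 8 (mod 17).
  Combine with x ≡ 2 (mod 7); new modulus lcm = 119.
    Write x = 8 + 17·t and substitute into x ≡ 2 (mod 7): 17·t ≡ 2 − 8 = -6 (mod 7).
    Reduce coefficients mod 7: 3·t ≡ 1 (mod 7).
    The inverse of 3 mod 7 is 5 (since 3·5 = 15 = 2·7 + 1), so t ≡ 5·1 = 5 ≡ 5 (mod 7).
    Then x = 8 + 17·5 = 93, valid modulo lcm(17, 7) = 119: x ≡ 93 (mod 119).
  Combine with x ≡ 2 (mod 5); new modulus lcm = 595.
    Write x = 93 + 119·t and substitute into x ≡ 2 (mod 5): 119·t ≡ 2 − 93 = -91 (mod 5).
    Reduce coefficients mod 5: 4·t ≡ 4 (mod 5).
    The inverse of 4 mod 5 is 4 (since 4·4 = 16 = 3·5 + 1), so t ≡ 4·4 = 16 ≡ 1 (mod 5).
    Then x = 93 + 119·1 = 212, valid modulo lcm(119, 5) = 595: x ≡ 212 (mod 595).
  Combine with x ≡ 5 (mod 11); new modulus lcm = 6545.
    Write x = 212 + 595·t and substitute into x ≡ 5 (mod 11): 595·t ≡ 5 − 212 = -207 (mod 11).
    Reduce coefficients mod 11: 1·t ≡ 2 (mod 11).
    So t ≡ 2 (mod 11).
    Then x = 212 + 595·2 = 1402, valid modulo lcm(595, 11) = 6545: x ≡ 1402 (mod 6545).
Verify against each original: 1402 mod 17 = 8, 1402 mod 7 = 2, 1402 mod 5 = 2, 1402 mod 11 = 5.

x ≡ 1402 (mod 6545).


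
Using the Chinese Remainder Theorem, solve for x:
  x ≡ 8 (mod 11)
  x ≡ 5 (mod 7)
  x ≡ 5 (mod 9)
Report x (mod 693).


Moduli 11, 7, 9 are pairwise coprime; by CRT there is a unique solution modulo M = 11 · 7 · 9 = 693.
Solve pairwise, accumulating the modulus:
  Start with x ≡ 8 (mod 11).
  Combine with x ≡ 5 (mod 7): since gcd(11, 7) = 1, we get a unique residue mod 77.
    Write x = 8 + 11·t and substitute into x ≡ 5 (mod 7): 11·t ≡ 5 − 8 = -3 (mod 7).
    Reduce coefficients mod 7: 4·t ≡ 4 (mod 7).
    The inverse of 4 mod 7 is 2 (since 4·2 = 8 = 1·7 + 1), so t ≡ 2·4 = 8 ≡ 1 (mod 7).
    Then x = 8 + 11·1 = 19, valid modulo lcm(11, 7) = 77: x ≡ 19 (mod 77).
  Combine with x ≡ 5 (mod 9): since gcd(77, 9) = 1, we get a unique residue mod 693.
    Write x = 19 + 77·t and substitute into x ≡ 5 (mod 9): 77·t ≡ 5 − 19 = -14 (mod 9).
    Reduce coefficients mod 9: 5·t ≡ 4 (mod 9).
    The inverse of 5 mod 9 is 2 (since 5·2 = 10 = 1·9 + 1), so t ≡ 2·4 = 8 ≡ 8 (mod 9).
    Then x = 19 + 77·8 = 635, valid modulo lcm(77, 9) = 693: x ≡ 635 (mod 693).
Verify: 635 mod 11 = 8 ✓, 635 mod 7 = 5 ✓, 635 mod 9 = 5 ✓.

x ≡ 635 (mod 693).


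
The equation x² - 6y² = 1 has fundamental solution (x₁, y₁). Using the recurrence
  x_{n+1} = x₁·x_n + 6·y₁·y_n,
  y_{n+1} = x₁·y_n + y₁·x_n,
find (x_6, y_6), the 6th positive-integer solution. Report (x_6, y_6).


Step 1: Find the fundamental solution (x₁, y₁) of x² - 6y² = 1.
  Expand √6 as a continued fraction. a₀ = ⌊√6⌋ = 2; iterate m_{k+1} = d_k·a_k − m_k, d_{k+1} = (6 − m_{k+1}²)/d_k, a_{k+1} = ⌊(a₀ + m_{k+1})/d_{k+1}⌋ (starting m₀ = 0, d₀ = 1), with convergents p_k = a_k·p_{k-1} + p_{k-2}, q_k = a_k·q_{k-1} + q_{k-2} (p₋₁ = 1, q₋₁ = 0):
  k = 0: a₀ = 2; p₀/q₀ = 2/1; p₀² − 6·q₀² = 4 − 6 = -2.
  k = 1: m = 2, d = 2, a = ⌊(2 + 2)/2⌋ = 2; p/q = (2·2 + 1)/(2·1 + 0) = 5/2; p² − 6·q² = 25 − 24 = 1.
  The first convergent with p² − 6·q² = 1 gives the fundamental solution (x₁, y₁) = (5, 2).
Step 2: Apply the recurrence (x_{n+1}, y_{n+1}) = (x₁x_n + 6y₁y_n, x₁y_n + y₁x_n) repeatedly.
  From (x_1, y_1) = (5, 2): x_2 = 5·5 + 6·2·2 = 49; y_2 = 5·2 + 2·5 = 20.
  From (x_2, y_2) = (49, 20): x_3 = 5·49 + 6·2·20 = 485; y_3 = 5·20 + 2·49 = 198.
  From (x_3, y_3) = (485, 198): x_4 = 5·485 + 6·2·198 = 4801; y_4 = 5·198 + 2·485 = 1960.
  From (x_4, y_4) = (4801, 1960): x_5 = 5·4801 + 6·2·1960 = 47525; y_5 = 5·1960 + 2·4801 = 19402.
  From (x_5, y_5) = (47525, 19402): x_6 = 5·47525 + 6·2·19402 = 470449; y_6 = 5·19402 + 2·47525 = 192060.
Step 3: Verify x_6² - 6·y_6² = 221322261601 - 221322261600 = 1 (should be 1). ✓

(x_1, y_1) = (5, 2); (x_6, y_6) = (470449, 192060).


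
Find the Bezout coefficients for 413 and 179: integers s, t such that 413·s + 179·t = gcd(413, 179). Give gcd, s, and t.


Euclidean algorithm on (413, 179) — divide until remainder is 0:
  413 = 2 · 179 + 55
  179 = 3 · 55 + 14
  55 = 3 · 14 + 13
  14 = 1 · 13 + 1
  13 = 13 · 1 + 0
gcd(413, 179) = 1.
Track Bezout coefficients alongside the remainders: start with r₀ = 413 = a·1 + b·0 (s = 1, t = 0) and r₁ = 179 = a·0 + b·1 (s = 0, t = 1); each new remainder r_{k+1} = r_{k-1} − q_k·r_k inherits s_{k+1} = s_{k-1} − q_k·s_k, t_{k+1} = t_{k-1} − q_k·t_k, so r_k = a·s_k + b·t_k at every step:
  q = 2: r = 55, s = 1 − 2·0 = 1, t = 0 − 2·1 = -2  (check: 413·1 + 179·(-2) = 55)
  q = 3: r = 14, s = 0 − 3·1 = -3, t = 1 − 3·(-2) = 7  (check: 413·(-3) + 179·7 = 14)
  q = 3: r = 13, s = 1 − 3·(-3) = 10, t = -2 − 3·7 = -23  (check: 413·10 + 179·(-23) = 13)
  q = 1: r = 1, s = -3 − 1·10 = -13, t = 7 − 1·(-23) = 30  (check: 413·(-13) + 179·30 = 1)
The row with r = 1 (the gcd) gives the Bezout coefficients s = -13, t = 30.
Result: 413 · (-13) + 179 · (30) = 1.

gcd(413, 179) = 1; s = -13, t = 30 (check: 413·(-13) + 179·30 = 1).


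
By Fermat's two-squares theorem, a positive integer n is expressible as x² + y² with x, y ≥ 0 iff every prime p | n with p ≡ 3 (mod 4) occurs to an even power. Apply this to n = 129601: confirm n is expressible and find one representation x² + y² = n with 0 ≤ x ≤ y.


Step 1: Factor n = 129601 = 29 · 41 · 109.
Step 2: Check the mod-4 condition on each prime factor: 29 ≡ 1 (mod 4), exponent 1; 41 ≡ 1 (mod 4), exponent 1; 109 ≡ 1 (mod 4), exponent 1.
All primes ≡ 3 (mod 4) appear to even exponent (or don't appear), so by the two-squares theorem n IS expressible as a sum of two squares.
Step 3: Build a representation. Here n = 29 · 41 · 109 is a product of primes ≡ 1 (mod 4). Each prime p ≡ 1 (mod 4) is itself a sum of two squares; find a² by testing p − a² for a perfect square:
  29: 29 − 1² = 28, 29 − 2² = 25 = 5² ⇒ 29 = 2² + 5².
  41: 41 − 1² = 40, 41 − 2² = 37, 41 − 3² = 32, 41 − 4² = 25 = 5² ⇒ 41 = 4² + 5².
  109: 109 − 1² = 108, 109 − 2² = 105, 109 − 3² = 100 = 10² ⇒ 109 = 3² + 10².
  Combine using the Brahmagupta–Fibonacci identity (a² + b²)(c² + d²) = (ac − bd)² + (ad + bc)² = (ac + bd)² + (ad − bc)²:
  29 · 41 = 1189: from (2² + 5²)(4² + 5²), take (2·4 − 5·5, 2·5 + 5·4) = (8 − 25, 10 + 20) = (-17, 30); dropping signs (only squares matter) gives (17, 30); check 17² + 30² = 289 + 900 = 1189 ✓.
  1189 · 109 = 129601: from (17² + 30²)(3² + 10²), take (17·3 − 30·10, 17·10 + 30·3) = (51 − 300, 170 + 90) = (-249, 260); dropping signs (only squares matter) gives (249, 260); check 249² + 260² = 62001 + 67600 = 129601 ✓.
Step 4: Order so x ≤ y and verify: 249² + 260² = 62001 + 67600 = 129601 = n. ✓

n = 129601 = 249² + 260² (one valid representation with x ≤ y).
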